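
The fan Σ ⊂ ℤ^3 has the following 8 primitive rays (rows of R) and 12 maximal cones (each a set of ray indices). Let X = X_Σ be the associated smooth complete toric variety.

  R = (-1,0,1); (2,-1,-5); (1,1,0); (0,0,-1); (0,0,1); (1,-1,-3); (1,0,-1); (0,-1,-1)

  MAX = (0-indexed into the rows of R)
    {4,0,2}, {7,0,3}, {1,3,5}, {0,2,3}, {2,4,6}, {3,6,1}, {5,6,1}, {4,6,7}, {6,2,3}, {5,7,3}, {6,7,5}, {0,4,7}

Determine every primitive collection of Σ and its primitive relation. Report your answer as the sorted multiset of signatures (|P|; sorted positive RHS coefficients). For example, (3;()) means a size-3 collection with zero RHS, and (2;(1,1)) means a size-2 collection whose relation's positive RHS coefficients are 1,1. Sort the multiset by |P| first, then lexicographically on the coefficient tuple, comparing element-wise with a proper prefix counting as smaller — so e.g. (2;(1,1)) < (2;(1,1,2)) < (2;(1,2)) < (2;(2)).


Minimal non-faces — 12 found among 8 rays, 12 max cones:

  P={0,6}:  v_{0} + v_{6} = 0 ; sig = (2;())
  P={3,4}:  v_{3} + v_{4} = 0 ; sig = (2;())
  P={2,7}:  v_{2} + v_{7} = v_{6} ; sig = (2;(1))
  P={0,1}:  v_{0} + v_{1} = v_{3} + v_{5} ; sig = (2;(1,1))
  P={0,5}:  v_{0} + v_{5} = v_{3} + v_{7} ; sig = (2;(1,1))
  P={1,4}:  v_{1} + v_{4} = v_{5} + v_{6} ; sig = (2;(1,1))
  P={4,5}:  v_{4} + v_{5} = v_{6} + v_{7} ; sig = (2;(1,1))
  P={2,5}:  v_{2} + v_{5} = v_{3} + 2·v_{6} ; sig = (2;(1,2))
  P={1,7}:  v_{1} + v_{7} = 2·v_{5} ; sig = (2;(2))
  P={1,2}:  v_{1} + v_{2} = 2·v_{3} + 3·v_{6} ; sig = (2;(2,3))
  P={3,5,6}:  v_{3} + v_{5} + v_{6} = v_{1} ; sig = (3;(1))
  P={3,6,7}:  v_{3} + v_{6} + v_{7} = v_{5} ; sig = (3;(1))

Hence PRS(X_Σ) =
{ (2;()) ×2,  (2;(1)),  (2;(1,1)) ×4,  (2;(1,2)),  (2;(2)),  (2;(2,3)),  (3;(1)) ×2 }


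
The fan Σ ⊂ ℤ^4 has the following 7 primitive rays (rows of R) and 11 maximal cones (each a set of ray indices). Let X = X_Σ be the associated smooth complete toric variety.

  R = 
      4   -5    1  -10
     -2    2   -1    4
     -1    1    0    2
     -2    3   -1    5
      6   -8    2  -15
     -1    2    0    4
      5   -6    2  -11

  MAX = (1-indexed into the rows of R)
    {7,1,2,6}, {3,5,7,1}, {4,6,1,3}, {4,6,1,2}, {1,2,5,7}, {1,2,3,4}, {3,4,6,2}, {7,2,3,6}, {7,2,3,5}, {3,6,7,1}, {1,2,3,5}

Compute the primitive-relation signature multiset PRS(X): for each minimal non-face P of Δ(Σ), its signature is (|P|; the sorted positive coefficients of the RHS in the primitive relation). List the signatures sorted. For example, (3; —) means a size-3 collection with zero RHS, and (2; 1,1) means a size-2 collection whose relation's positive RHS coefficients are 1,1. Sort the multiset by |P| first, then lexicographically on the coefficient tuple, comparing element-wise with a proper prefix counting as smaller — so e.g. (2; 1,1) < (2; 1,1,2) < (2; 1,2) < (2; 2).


Minimal non-faces — 5 found among 7 rays, 11 max cones:

  {4,5}:  v_{4} + v_{5} = v_{1}  so sig = (2; 1)
  {5,6}:  v_{5} + v_{6} = v_{7}  so sig = (2; 1)
  {4,7}:  v_{4} + v_{7} = v_{1} + v_{6}  so sig = (2; 1,1)
  {1,2,3,6}:  v_{1} + v_{2} + v_{3} + v_{6} = 0  so sig = (4; —)
  {1,2,3,7}:  v_{1} + v_{2} + v_{3} + v_{7} = v_{5}  so sig = (4; 1)

Signatures (|P|; sorted positive RHS coefficients), sorted:
    (2; 1)
    (2; 1)
    (2; 1,1)
    (4; —)
    (4; 1)


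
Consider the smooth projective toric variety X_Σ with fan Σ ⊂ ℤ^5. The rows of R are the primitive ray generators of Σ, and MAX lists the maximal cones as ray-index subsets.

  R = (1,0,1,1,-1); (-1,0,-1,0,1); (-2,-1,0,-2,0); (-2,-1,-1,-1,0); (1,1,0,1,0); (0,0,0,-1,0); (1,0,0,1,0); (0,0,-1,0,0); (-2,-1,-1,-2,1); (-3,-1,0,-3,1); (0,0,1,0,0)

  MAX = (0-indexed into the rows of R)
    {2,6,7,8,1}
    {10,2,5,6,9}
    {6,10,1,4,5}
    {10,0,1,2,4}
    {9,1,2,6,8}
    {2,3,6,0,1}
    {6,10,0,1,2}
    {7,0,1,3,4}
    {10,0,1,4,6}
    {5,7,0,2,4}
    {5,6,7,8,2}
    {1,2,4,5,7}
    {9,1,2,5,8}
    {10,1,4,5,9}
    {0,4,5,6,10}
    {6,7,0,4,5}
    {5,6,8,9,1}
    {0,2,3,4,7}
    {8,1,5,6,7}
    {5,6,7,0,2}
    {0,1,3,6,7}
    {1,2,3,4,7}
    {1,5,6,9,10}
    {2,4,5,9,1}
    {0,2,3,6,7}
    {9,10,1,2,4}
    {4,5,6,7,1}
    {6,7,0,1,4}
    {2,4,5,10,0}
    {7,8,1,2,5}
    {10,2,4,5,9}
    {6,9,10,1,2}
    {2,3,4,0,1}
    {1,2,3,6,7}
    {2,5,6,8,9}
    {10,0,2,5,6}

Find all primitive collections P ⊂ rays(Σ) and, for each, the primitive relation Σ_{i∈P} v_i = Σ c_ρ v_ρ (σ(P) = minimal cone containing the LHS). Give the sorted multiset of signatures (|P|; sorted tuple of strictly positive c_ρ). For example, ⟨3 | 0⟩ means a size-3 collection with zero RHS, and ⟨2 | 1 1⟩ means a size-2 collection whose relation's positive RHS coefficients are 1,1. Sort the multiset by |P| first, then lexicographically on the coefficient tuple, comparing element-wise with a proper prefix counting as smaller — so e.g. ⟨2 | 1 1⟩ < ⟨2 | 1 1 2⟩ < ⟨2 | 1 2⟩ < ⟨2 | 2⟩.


Minimal non-faces — 17 found among 11 rays, 36 max cones:

  • {7,10}:  v_{7} + v_{10} = 0  so sig = ⟨2 | 0⟩
  • {0,8}:  v_{0} + v_{8} = v_{2} + v_{6}  so sig = ⟨2 | 1 1⟩
  • {0,9}:  v_{0} + v_{9} = v_{2} + v_{10}  so sig = ⟨2 | 1 1⟩
  • {3,5}:  v_{3} + v_{5} = v_{2} + v_{7}  so sig = ⟨2 | 1 1⟩
  • {4,8}:  v_{4} + v_{8} = v_{1} + v_{5}  so sig = ⟨2 | 1 1⟩
  • {8,10}:  v_{8} + v_{10} = v_{6} + v_{9}  so sig = ⟨2 | 1 1⟩
  • {3,10}:  v_{3} + v_{10} = v_{0} + v_{1} + v_{2}  so sig = ⟨2 | 1 1 1⟩
  • {7,9}:  v_{7} + v_{9} = v_{1} + v_{2} + v_{5}  so sig = ⟨2 | 1 1 1⟩
  • {3,8}:  v_{3} + v_{8} = v_{1} + 2·v_{2} + v_{6} + v_{7}  so sig = ⟨2 | 1 1 1 2⟩
  • {3,9}:  v_{3} + v_{9} = v_{1} + 2·v_{2}  so sig = ⟨2 | 1 2⟩
  • {0,1,5}:  v_{0} + v_{1} + v_{5} = 0  so sig = ⟨3 | 0⟩
  • {2,4,6}:  v_{2} + v_{4} + v_{6} = 0  so sig = ⟨3 | 0⟩
  • {3,4,6}:  v_{3} + v_{4} + v_{6} = v_{0} + v_{1} + v_{7}  so sig = ⟨3 | 1 1 1⟩
  • {4,6,9}:  v_{4} + v_{6} + v_{9} = v_{1} + v_{5} + v_{10}  so sig = ⟨3 | 1 1 1⟩
  • {0,1,2,7}:  v_{0} + v_{1} + v_{2} + v_{7} = v_{3}  so sig = ⟨4 | 1⟩
  • {1,2,5,6}:  v_{1} + v_{2} + v_{5} + v_{6} = v_{8}  so sig = ⟨4 | 1⟩
  • {1,2,5,10}:  v_{1} + v_{2} + v_{5} + v_{10} = v_{9}  so sig = ⟨4 | 1⟩

Signatures (|P|; sorted positive RHS coefficients), sorted:
[⟨2 | 0⟩, ⟨2 | 1 1⟩, ⟨2 | 1 1⟩, ⟨2 | 1 1⟩, ⟨2 | 1 1⟩, ⟨2 | 1 1⟩, ⟨2 | 1 1 1⟩, ⟨2 | 1 1 1⟩, ⟨2 | 1 1 1 2⟩, ⟨2 | 1 2⟩, ⟨3 | 0⟩, ⟨3 | 0⟩, ⟨3 | 1 1 1⟩, ⟨3 | 1 1 1⟩, ⟨4 | 1⟩, ⟨4 | 1⟩, ⟨4 | 1⟩]


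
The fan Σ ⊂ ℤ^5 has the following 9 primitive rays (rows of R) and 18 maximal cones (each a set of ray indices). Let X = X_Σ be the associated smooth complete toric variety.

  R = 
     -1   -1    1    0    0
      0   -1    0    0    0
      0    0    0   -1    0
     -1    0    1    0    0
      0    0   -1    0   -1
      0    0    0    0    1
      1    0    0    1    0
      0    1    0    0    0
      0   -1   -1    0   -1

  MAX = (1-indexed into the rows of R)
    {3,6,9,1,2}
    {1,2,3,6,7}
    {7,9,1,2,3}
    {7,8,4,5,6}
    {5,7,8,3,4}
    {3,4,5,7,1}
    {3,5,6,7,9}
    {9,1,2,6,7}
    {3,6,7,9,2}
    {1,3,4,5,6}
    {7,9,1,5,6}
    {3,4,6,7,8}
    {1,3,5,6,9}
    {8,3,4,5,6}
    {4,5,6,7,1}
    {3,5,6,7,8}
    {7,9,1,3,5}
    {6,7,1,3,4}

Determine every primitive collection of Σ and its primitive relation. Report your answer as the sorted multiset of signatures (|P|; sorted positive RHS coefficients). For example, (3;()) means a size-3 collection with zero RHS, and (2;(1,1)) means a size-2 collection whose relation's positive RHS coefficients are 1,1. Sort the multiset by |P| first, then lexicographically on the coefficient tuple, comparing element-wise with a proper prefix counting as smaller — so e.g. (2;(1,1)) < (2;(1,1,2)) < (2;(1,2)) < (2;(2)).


Δ(Σ) — 9 vertices, 9 min non-faces:

  P = {2,8}:  v_{2} + v_{8} = 0 — sig = (2;())
  P = {1,8}:  v_{1} + v_{8} = v_{4} — sig = (2;(1))
  P = {2,4}:  v_{2} + v_{4} = v_{1} — sig = (2;(1))
  P = {2,5}:  v_{2} + v_{5} = v_{9} — sig = (2;(1))
  P = {8,9}:  v_{8} + v_{9} = v_{5} — sig = (2;(1))
  P = {4,9}:  v_{4} + v_{9} = v_{1} + v_{5} — sig = (2;(1,1))
  P = {3,4,5,6,7}:  v_{3} + v_{4} + v_{5} + v_{6} + v_{7} = 0 — sig = (5;())
  P = {1,3,5,6,7}:  v_{1} + v_{3} + v_{5} + v_{6} + v_{7} = v_{2} — sig = (5;(1))
  P = {1,3,6,7,9}:  v_{1} + v_{3} + v_{6} + v_{7} + v_{9} = 2·v_{2} — sig = (5;(2))

Signatures (|P|; sorted positive RHS coefficients), sorted:
    (2;())
    (2;(1))
    (2;(1))
    (2;(1))
    (2;(1))
    (2;(1,1))
    (5;())
    (5;(1))
    (5;(2))


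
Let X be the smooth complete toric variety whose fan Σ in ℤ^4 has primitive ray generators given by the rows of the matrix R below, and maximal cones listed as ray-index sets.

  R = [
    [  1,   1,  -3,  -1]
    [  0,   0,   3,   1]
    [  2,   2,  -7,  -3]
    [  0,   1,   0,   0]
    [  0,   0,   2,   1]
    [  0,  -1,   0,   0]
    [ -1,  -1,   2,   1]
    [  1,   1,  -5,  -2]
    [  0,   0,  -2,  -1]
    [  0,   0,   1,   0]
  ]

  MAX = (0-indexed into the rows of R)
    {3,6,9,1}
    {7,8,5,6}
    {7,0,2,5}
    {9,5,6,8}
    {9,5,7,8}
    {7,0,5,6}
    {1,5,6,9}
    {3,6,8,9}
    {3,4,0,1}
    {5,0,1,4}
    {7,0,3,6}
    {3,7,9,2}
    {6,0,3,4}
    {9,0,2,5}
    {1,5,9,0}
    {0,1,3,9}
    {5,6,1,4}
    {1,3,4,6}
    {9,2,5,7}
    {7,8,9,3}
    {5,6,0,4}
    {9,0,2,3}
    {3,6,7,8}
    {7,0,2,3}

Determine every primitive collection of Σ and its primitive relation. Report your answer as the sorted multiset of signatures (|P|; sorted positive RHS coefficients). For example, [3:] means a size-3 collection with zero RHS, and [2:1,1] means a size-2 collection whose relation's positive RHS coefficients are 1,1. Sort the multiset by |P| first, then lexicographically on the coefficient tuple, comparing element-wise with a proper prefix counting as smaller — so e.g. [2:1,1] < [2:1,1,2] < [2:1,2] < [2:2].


15 collections generate NE(X_Σ); each relation:

  P={3,5}:  v_{3} + v_{5} = 0  ⟹  sig = [2:]
  P={4,8}:  v_{4} + v_{8} = 0  ⟹  sig = [2:]
  P={0,8}:  v_{0} + v_{8} = v_{7}  ⟹  sig = [2:1]
  P={1,8}:  v_{1} + v_{8} = v_{9}  ⟹  sig = [2:1]
  P={2,6}:  v_{2} + v_{6} = v_{7}  ⟹  sig = [2:1]
  P={4,7}:  v_{4} + v_{7} = v_{0}  ⟹  sig = [2:1]
  P={4,9}:  v_{4} + v_{9} = v_{1}  ⟹  sig = [2:1]
  P={1,7}:  v_{1} + v_{7} = v_{0} + v_{9}  ⟹  sig = [2:1,1]
  P={2,4}:  v_{2} + v_{4} = 2·v_{0} + v_{9}  ⟹  sig = [2:1,2]
  P={2,8}:  v_{2} + v_{8} = 2·v_{7} + v_{9}  ⟹  sig = [2:1,2]
  P={1,2}:  v_{1} + v_{2} = 2·v_{0} + 2·v_{9}  ⟹  sig = [2:2,2]
  P={0,6,9}:  v_{0} + v_{6} + v_{9} = 0  ⟹  sig = [3:]
  P={0,1,6}:  v_{0} + v_{1} + v_{6} = v_{4}  ⟹  sig = [3:1]
  P={0,7,9}:  v_{0} + v_{7} + v_{9} = v_{2}  ⟹  sig = [3:1]
  P={6,7,9}:  v_{6} + v_{7} + v_{9} = v_{8}  ⟹  sig = [3:1]

so the primitive-relation signature multiset is
[[2:], [2:], [2:1], [2:1], [2:1], [2:1], [2:1], [2:1,1], [2:1,2], [2:1,2], [2:2,2], [3:], [3:1], [3:1], [3:1]]


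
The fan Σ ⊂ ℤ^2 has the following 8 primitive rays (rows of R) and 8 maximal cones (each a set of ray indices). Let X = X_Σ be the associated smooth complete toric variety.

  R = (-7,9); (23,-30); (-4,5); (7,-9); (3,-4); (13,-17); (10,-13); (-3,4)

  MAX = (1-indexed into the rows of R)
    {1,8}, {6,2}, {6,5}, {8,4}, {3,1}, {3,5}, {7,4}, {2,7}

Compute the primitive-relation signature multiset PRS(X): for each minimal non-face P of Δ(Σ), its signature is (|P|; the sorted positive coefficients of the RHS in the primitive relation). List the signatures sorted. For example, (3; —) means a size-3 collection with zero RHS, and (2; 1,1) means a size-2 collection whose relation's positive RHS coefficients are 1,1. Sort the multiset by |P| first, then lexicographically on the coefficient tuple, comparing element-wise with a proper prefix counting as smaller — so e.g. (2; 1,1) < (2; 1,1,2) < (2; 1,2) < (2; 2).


Primitive collections (20):

  P={1,4}:  v_{1} + v_{4} = 0 ; sig = (2; —)
  P={5,8}:  v_{5} + v_{8} = 0 ; sig = (2; —)
  P={1,5}:  v_{1} + v_{5} = v_{3} ; sig = (2; 1)
  P={1,7}:  v_{1} + v_{7} = v_{5} ; sig = (2; 1)
  P={3,4}:  v_{3} + v_{4} = v_{5} ; sig = (2; 1)
  P={3,8}:  v_{3} + v_{8} = v_{1} ; sig = (2; 1)
  P={4,5}:  v_{4} + v_{5} = v_{7} ; sig = (2; 1)
  P={5,7}:  v_{5} + v_{7} = v_{6} ; sig = (2; 1)
  P={6,7}:  v_{6} + v_{7} = v_{2} ; sig = (2; 1)
  P={6,8}:  v_{6} + v_{8} = v_{7} ; sig = (2; 1)
  P={7,8}:  v_{7} + v_{8} = v_{4} ; sig = (2; 1)
  P={1,2}:  v_{1} + v_{2} = v_{5} + v_{6} ; sig = (2; 1,1)
  P={2,3}:  v_{2} + v_{3} = 2·v_{5} + v_{6} ; sig = (2; 1,2)
  P={1,6}:  v_{1} + v_{6} = 2·v_{5} ; sig = (2; 2)
  P={2,5}:  v_{2} + v_{5} = 2·v_{6} ; sig = (2; 2)
  P={2,8}:  v_{2} + v_{8} = 2·v_{7} ; sig = (2; 2)
  P={3,7}:  v_{3} + v_{7} = 2·v_{5} ; sig = (2; 2)
  P={4,6}:  v_{4} + v_{6} = 2·v_{7} ; sig = (2; 2)
  P={2,4}:  v_{2} + v_{4} = 3·v_{7} ; sig = (2; 3)
  P={3,6}:  v_{3} + v_{6} = 3·v_{5} ; sig = (2; 3)

Signatures (|P|; sorted positive RHS coefficients), sorted:
    (2; —)
    (2; —)
    (2; 1)
    (2; 1)
    (2; 1)
    (2; 1)
    (2; 1)
    (2; 1)
    (2; 1)
    (2; 1)
    (2; 1)
    (2; 1,1)
    (2; 1,2)
    (2; 2)
    (2; 2)
    (2; 2)
    (2; 2)
    (2; 2)
    (2; 3)
    (2; 3)


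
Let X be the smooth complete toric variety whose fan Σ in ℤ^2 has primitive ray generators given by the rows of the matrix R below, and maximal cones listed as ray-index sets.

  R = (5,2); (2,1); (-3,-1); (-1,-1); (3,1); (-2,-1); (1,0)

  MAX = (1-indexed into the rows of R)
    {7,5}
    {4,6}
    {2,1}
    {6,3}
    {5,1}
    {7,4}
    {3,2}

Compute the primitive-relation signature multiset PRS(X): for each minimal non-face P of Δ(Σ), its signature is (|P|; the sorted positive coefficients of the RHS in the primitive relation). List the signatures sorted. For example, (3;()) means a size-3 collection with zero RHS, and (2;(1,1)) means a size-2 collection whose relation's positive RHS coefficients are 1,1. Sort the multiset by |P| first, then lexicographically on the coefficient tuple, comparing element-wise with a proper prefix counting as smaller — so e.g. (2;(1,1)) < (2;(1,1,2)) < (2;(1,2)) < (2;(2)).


Σ has 14 primitive collections:

  • {2,6}:  v_{2} + v_{6} = 0  →  sig = (2;())
  • {3,5}:  v_{3} + v_{5} = 0  →  sig = (2;())
  • {1,3}:  v_{1} + v_{3} = v_{2}  →  sig = (2;(1))
  • {1,6}:  v_{1} + v_{6} = v_{5}  →  sig = (2;(1))
  • {2,4}:  v_{2} + v_{4} = v_{7}  →  sig = (2;(1))
  • {2,5}:  v_{2} + v_{5} = v_{1}  →  sig = (2;(1))
  • {2,7}:  v_{2} + v_{7} = v_{5}  →  sig = (2;(1))
  • {3,7}:  v_{3} + v_{7} = v_{6}  →  sig = (2;(1))
  • {5,6}:  v_{5} + v_{6} = v_{7}  →  sig = (2;(1))
  • {6,7}:  v_{6} + v_{7} = v_{4}  →  sig = (2;(1))
  • {1,4}:  v_{1} + v_{4} = v_{5} + v_{7}  →  sig = (2;(1,1))
  • {1,7}:  v_{1} + v_{7} = 2·v_{5}  →  sig = (2;(2))
  • {3,4}:  v_{3} + v_{4} = 2·v_{6}  →  sig = (2;(2))
  • {4,5}:  v_{4} + v_{5} = 2·v_{7}  →  sig = (2;(2))

Sorted signature multiset PRS(X):
[(2;()), (2;()), (2;(1)), (2;(1)), (2;(1)), (2;(1)), (2;(1)), (2;(1)), (2;(1)), (2;(1)), (2;(1,1)), (2;(2)), (2;(2)), (2;(2))]


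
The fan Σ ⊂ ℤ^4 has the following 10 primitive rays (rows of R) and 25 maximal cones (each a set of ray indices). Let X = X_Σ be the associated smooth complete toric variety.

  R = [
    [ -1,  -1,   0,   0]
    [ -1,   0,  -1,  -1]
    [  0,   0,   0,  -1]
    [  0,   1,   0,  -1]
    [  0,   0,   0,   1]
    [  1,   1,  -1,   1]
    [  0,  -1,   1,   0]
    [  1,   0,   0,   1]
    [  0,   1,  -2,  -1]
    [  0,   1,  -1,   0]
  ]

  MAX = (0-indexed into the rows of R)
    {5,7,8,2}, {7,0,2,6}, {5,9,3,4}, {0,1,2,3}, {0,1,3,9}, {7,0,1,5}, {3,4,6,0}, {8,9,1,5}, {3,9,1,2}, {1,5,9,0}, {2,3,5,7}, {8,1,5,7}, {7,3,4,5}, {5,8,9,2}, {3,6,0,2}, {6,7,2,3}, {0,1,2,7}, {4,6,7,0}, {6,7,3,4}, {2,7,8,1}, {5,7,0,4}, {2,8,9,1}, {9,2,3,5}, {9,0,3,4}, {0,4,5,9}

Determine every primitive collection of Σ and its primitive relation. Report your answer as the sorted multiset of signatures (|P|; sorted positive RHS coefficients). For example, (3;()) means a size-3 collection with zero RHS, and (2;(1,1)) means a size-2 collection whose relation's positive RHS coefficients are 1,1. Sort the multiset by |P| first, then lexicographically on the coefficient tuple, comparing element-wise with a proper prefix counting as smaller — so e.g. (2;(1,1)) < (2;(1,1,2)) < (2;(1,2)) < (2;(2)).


The 17 primitive collections of Σ (r=10, n=4):

  • {2,4}:  v_{2} + v_{4} = 0  ⇒ sig = (2;())
  • {6,9}:  v_{6} + v_{9} = 0  ⇒ sig = (2;())
  • {5,6}:  v_{5} + v_{6} = v_{7}  ⇒ sig = (2;(1))
  • {7,9}:  v_{7} + v_{9} = v_{5}  ⇒ sig = (2;(1))
  • {1,4}:  v_{1} + v_{4} = v_{0} + v_{9}  ⇒ sig = (2;(1,1))
  • {1,6}:  v_{1} + v_{6} = v_{0} + v_{2}  ⇒ sig = (2;(1,1))
  • {4,8}:  v_{4} + v_{8} = v_{1} + v_{5}  ⇒ sig = (2;(1,1))
  • {6,8}:  v_{6} + v_{8} = v_{1} + v_{2} + v_{7}  ⇒ sig = (2;(1,1,1))
  • {0,8}:  v_{0} + v_{8} = 2·v_{1} + v_{7}  ⇒ sig = (2;(1,2))
  • {3,8}:  v_{3} + v_{8} = 2·v_{2} + 2·v_{9}  ⇒ sig = (2;(2,2))
  • {0,3,7}:  v_{0} + v_{3} + v_{7} = 0  ⇒ sig = (3;())
  • {0,2,9}:  v_{0} + v_{2} + v_{9} = v_{1}  ⇒ sig = (3;(1))
  • {0,3,5}:  v_{0} + v_{3} + v_{5} = v_{9}  ⇒ sig = (3;(1))
  • {1,2,5}:  v_{1} + v_{2} + v_{5} = v_{8}  ⇒ sig = (3;(1))
  • {0,2,5}:  v_{0} + v_{2} + v_{5} = v_{1} + v_{7}  ⇒ sig = (3;(1,1))
  • {1,3,7}:  v_{1} + v_{3} + v_{7} = v_{2} + v_{9}  ⇒ sig = (3;(1,1))
  • {1,3,5}:  v_{1} + v_{3} + v_{5} = v_{2} + 2·v_{9}  ⇒ sig = (3;(1,2))

Signatures (|P|; sorted positive RHS coefficients), sorted:
[(2;()), (2;()), (2;(1)), (2;(1)), (2;(1,1)), (2;(1,1)), (2;(1,1)), (2;(1,1,1)), (2;(1,2)), (2;(2,2)), (3;()), (3;(1)), (3;(1)), (3;(1)), (3;(1,1)), (3;(1,1)), (3;(1,2))]


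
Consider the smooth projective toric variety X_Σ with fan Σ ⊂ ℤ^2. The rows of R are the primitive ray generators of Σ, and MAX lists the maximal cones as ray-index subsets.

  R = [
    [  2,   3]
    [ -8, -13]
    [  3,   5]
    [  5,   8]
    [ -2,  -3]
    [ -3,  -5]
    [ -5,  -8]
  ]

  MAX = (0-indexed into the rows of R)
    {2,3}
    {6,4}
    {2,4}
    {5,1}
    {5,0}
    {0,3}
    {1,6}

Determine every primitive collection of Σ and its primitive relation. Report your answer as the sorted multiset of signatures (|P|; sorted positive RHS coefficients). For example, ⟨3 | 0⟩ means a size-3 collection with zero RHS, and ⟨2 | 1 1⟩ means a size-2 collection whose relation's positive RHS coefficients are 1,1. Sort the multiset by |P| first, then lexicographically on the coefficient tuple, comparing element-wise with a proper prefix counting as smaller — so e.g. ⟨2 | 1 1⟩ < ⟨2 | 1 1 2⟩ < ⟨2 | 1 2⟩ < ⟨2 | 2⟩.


14 collections generate NE(X_Σ); each relation:

  P={0,4}:  v_{0} + v_{4} = 0  ⟹  sig = ⟨2 | 0⟩
  P={2,5}:  v_{2} + v_{5} = 0  ⟹  sig = ⟨2 | 0⟩
  P={3,6}:  v_{3} + v_{6} = 0  ⟹  sig = ⟨2 | 0⟩
  P={0,2}:  v_{0} + v_{2} = v_{3}  ⟹  sig = ⟨2 | 1⟩
  P={0,6}:  v_{0} + v_{6} = v_{5}  ⟹  sig = ⟨2 | 1⟩
  P={1,2}:  v_{1} + v_{2} = v_{6}  ⟹  sig = ⟨2 | 1⟩
  P={1,3}:  v_{1} + v_{3} = v_{5}  ⟹  sig = ⟨2 | 1⟩
  P={2,6}:  v_{2} + v_{6} = v_{4}  ⟹  sig = ⟨2 | 1⟩
  P={3,4}:  v_{3} + v_{4} = v_{2}  ⟹  sig = ⟨2 | 1⟩
  P={3,5}:  v_{3} + v_{5} = v_{0}  ⟹  sig = ⟨2 | 1⟩
  P={4,5}:  v_{4} + v_{5} = v_{6}  ⟹  sig = ⟨2 | 1⟩
  P={5,6}:  v_{5} + v_{6} = v_{1}  ⟹  sig = ⟨2 | 1⟩
  P={0,1}:  v_{0} + v_{1} = 2·v_{5}  ⟹  sig = ⟨2 | 2⟩
  P={1,4}:  v_{1} + v_{4} = 2·v_{6}  ⟹  sig = ⟨2 | 2⟩

Sorted signature multiset PRS(X):
    |P|=2: 14 collections, coeffs (), (), (), (1), (1), (1), (1), (1), (1), (1), (1), (1), (2), (2)


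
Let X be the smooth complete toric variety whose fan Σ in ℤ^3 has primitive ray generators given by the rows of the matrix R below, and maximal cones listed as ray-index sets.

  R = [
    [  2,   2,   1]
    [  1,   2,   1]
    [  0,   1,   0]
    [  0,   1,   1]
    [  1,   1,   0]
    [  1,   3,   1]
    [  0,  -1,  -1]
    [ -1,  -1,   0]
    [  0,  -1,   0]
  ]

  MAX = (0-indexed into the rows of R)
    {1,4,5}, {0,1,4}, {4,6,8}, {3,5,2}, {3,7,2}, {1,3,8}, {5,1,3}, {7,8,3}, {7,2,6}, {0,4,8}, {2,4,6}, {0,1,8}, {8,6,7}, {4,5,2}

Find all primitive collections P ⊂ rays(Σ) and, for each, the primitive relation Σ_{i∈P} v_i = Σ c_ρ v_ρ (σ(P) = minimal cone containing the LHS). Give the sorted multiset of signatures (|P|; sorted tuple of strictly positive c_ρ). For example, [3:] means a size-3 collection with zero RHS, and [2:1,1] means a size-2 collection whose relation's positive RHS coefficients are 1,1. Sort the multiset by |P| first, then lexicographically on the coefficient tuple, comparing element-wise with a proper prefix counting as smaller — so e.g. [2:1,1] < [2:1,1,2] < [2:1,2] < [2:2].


Σ has 16 primitive collections:

  • {2,8}:  v_{2} + v_{8} = 0 ; sig = [2:]
  • {3,6}:  v_{3} + v_{6} = 0 ; sig = [2:]
  • {4,7}:  v_{4} + v_{7} = 0 ; sig = [2:]
  • {1,2}:  v_{1} + v_{2} = v_{5} ; sig = [2:1]
  • {1,6}:  v_{1} + v_{6} = v_{4} ; sig = [2:1]
  • {1,7}:  v_{1} + v_{7} = v_{3} ; sig = [2:1]
  • {3,4}:  v_{3} + v_{4} = v_{1} ; sig = [2:1]
  • {5,8}:  v_{5} + v_{8} = v_{1} ; sig = [2:1]
  • {0,2}:  v_{0} + v_{2} = v_{1} + v_{4} ; sig = [2:1,1]
  • {0,7}:  v_{0} + v_{7} = v_{1} + v_{8} ; sig = [2:1,1]
  • {5,6}:  v_{5} + v_{6} = v_{2} + v_{4} ; sig = [2:1,1]
  • {5,7}:  v_{5} + v_{7} = v_{2} + v_{3} ; sig = [2:1,1]
  • {0,3}:  v_{0} + v_{3} = 2·v_{1} + v_{8} ; sig = [2:1,2]
  • {0,5}:  v_{0} + v_{5} = 2·v_{1} + v_{4} ; sig = [2:1,2]
  • {0,6}:  v_{0} + v_{6} = 2·v_{4} + v_{8} ; sig = [2:1,2]
  • {1,4,8}:  v_{1} + v_{4} + v_{8} = v_{0} ; sig = [3:1]

Signatures (|P|; sorted positive RHS coefficients), sorted:
    |P|=2: 15 collections, coeffs (), (), (), (1), (1), (1), (1), (1), (1,1), (1,1), (1,1), (1,1), (1,2), (1,2), (1,2)
    |P|=3: 1 collection, coeffs (1)


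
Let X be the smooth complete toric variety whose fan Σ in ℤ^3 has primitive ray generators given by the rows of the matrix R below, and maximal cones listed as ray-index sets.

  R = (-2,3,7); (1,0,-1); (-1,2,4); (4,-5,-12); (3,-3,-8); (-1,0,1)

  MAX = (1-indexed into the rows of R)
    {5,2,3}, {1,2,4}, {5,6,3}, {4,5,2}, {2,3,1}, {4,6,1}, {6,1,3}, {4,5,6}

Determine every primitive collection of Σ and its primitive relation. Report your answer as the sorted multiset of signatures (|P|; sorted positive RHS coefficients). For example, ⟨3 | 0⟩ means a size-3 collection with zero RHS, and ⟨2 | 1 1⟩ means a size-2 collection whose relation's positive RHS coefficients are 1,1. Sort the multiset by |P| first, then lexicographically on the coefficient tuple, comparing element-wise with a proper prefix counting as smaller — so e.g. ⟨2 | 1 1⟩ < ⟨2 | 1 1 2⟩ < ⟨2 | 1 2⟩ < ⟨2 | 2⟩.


3 minimal non-faces of Δ(Σ) (on 6 rays):

  P={2,6}:  v_{2} + v_{6} = 0 ; sig = ⟨2 | 0⟩
  P={1,5}:  v_{1} + v_{5} = v_{2} ; sig = ⟨2 | 1⟩
  P={3,4}:  v_{3} + v_{4} = v_{5} ; sig = ⟨2 | 1⟩

Hence PRS(X_Σ) =
    ⟨2 | 0⟩
    ⟨2 | 1⟩
    ⟨2 | 1⟩


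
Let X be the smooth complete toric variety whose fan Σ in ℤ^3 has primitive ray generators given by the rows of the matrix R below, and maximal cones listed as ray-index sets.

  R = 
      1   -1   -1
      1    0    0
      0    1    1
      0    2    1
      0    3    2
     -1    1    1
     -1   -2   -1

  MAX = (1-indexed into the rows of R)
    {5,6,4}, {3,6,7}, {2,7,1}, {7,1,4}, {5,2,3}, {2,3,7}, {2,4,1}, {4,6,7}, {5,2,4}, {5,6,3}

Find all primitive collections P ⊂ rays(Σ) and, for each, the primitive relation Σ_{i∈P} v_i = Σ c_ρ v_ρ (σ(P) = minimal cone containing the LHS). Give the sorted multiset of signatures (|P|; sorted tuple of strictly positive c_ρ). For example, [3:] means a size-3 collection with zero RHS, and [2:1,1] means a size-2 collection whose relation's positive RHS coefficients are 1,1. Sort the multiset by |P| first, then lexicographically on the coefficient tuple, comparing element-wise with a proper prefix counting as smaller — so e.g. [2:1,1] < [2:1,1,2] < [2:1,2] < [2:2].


Δ(Σ) — 7 vertices, 7 min non-faces:

  P = {1,6}:  v_{1} + v_{6} = 0  so sig = [2:]
  P = {1,3}:  v_{1} + v_{3} = v_{2}  so sig = [2:1]
  P = {2,6}:  v_{2} + v_{6} = v_{3}  so sig = [2:1]
  P = {3,4}:  v_{3} + v_{4} = v_{5}  so sig = [2:1]
  P = {5,7}:  v_{5} + v_{7} = v_{6}  so sig = [2:1]
  P = {1,5}:  v_{1} + v_{5} = v_{2} + v_{4}  so sig = [2:1,1]
  P = {2,4,7}:  v_{2} + v_{4} + v_{7} = 0  so sig = [3:]

Signatures (|P|; sorted positive RHS coefficients), sorted:
{ [2:],  [2:1] ×4,  [2:1,1],  [3:] }


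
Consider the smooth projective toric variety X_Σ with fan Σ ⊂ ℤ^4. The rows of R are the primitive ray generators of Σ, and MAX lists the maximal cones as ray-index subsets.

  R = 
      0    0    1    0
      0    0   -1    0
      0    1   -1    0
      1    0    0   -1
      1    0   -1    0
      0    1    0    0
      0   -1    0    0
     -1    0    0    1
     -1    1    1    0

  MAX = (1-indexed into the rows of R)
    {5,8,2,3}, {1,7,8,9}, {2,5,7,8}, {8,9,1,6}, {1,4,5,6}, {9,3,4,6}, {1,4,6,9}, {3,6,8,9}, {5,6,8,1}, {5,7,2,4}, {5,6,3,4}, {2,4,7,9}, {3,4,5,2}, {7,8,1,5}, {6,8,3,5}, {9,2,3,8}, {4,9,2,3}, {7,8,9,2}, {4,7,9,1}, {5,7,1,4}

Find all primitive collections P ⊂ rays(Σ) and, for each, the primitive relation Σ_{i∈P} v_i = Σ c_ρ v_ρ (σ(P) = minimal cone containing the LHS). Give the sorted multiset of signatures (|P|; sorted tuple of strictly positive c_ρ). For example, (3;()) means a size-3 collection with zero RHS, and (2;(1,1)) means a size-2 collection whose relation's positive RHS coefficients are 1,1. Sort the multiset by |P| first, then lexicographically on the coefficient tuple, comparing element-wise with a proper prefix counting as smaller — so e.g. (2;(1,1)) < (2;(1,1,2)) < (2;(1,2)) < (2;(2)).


The 7 primitive collections of Σ (r=9, n=4):

  P = {1,2}:  v_{1} + v_{2} = 0  →  sig = (2;())
  P = {4,8}:  v_{4} + v_{8} = 0  →  sig = (2;())
  P = {6,7}:  v_{6} + v_{7} = 0  →  sig = (2;())
  P = {1,3}:  v_{1} + v_{3} = v_{6}  →  sig = (2;(1))
  P = {2,6}:  v_{2} + v_{6} = v_{3}  →  sig = (2;(1))
  P = {3,7}:  v_{3} + v_{7} = v_{2}  →  sig = (2;(1))
  P = {5,9}:  v_{5} + v_{9} = v_{6}  →  sig = (2;(1))

Signatures (|P|; sorted positive RHS coefficients), sorted:
{ (2;()) ×3,  (2;(1)) ×4 }


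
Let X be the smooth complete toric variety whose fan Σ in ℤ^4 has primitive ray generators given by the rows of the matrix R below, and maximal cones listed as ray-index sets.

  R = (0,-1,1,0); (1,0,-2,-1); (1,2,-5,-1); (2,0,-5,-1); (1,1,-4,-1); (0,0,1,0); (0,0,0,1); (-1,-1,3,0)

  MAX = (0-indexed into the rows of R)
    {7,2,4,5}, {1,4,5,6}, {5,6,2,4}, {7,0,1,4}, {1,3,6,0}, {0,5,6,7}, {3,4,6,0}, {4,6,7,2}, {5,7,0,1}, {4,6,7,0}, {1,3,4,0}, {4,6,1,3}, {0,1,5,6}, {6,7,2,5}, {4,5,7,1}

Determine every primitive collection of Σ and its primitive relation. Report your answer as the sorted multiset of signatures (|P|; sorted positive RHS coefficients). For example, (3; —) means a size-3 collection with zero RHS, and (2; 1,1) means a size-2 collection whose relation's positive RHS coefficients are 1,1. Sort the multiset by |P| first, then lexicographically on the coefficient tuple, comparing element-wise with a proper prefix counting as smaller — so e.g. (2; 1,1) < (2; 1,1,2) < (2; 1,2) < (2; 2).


9 collections generate NE(X_Σ); each relation:

  P = {0,2}:  v_{0} + v_{2} = v_{4}  ⇒ sig = (2; 1)
  P = {2,3}:  v_{2} + v_{3} = v_{1} + 2·v_{4} + v_{6}  ⇒ sig = (2; 1,1,2)
  P = {1,2}:  v_{1} + v_{2} = 2·v_{4} + v_{5}  ⇒ sig = (2; 1,2)
  P = {3,5}:  v_{3} + v_{5} = 2·v_{1} + v_{6}  ⇒ sig = (2; 1,2)
  P = {3,7}:  v_{3} + v_{7} = 2·v_{0} + v_{4}  ⇒ sig = (2; 1,2)
  P = {0,4,5}:  v_{0} + v_{4} + v_{5} = v_{1}  ⇒ sig = (3; 1)
  P = {1,6,7}:  v_{1} + v_{6} + v_{7} = v_{0}  ⇒ sig = (3; 1)
  P = {4,5,6,7}:  v_{4} + v_{5} + v_{6} + v_{7} = 0  ⇒ sig = (4; —)
  P = {0,1,4,6}:  v_{0} + v_{1} + v_{4} + v_{6} = v_{3}  ⇒ sig = (4; 1)

so the primitive-relation signature multiset is
[(2; 1), (2; 1,1,2), (2; 1,2), (2; 1,2), (2; 1,2), (3; 1), (3; 1), (4; —), (4; 1)]


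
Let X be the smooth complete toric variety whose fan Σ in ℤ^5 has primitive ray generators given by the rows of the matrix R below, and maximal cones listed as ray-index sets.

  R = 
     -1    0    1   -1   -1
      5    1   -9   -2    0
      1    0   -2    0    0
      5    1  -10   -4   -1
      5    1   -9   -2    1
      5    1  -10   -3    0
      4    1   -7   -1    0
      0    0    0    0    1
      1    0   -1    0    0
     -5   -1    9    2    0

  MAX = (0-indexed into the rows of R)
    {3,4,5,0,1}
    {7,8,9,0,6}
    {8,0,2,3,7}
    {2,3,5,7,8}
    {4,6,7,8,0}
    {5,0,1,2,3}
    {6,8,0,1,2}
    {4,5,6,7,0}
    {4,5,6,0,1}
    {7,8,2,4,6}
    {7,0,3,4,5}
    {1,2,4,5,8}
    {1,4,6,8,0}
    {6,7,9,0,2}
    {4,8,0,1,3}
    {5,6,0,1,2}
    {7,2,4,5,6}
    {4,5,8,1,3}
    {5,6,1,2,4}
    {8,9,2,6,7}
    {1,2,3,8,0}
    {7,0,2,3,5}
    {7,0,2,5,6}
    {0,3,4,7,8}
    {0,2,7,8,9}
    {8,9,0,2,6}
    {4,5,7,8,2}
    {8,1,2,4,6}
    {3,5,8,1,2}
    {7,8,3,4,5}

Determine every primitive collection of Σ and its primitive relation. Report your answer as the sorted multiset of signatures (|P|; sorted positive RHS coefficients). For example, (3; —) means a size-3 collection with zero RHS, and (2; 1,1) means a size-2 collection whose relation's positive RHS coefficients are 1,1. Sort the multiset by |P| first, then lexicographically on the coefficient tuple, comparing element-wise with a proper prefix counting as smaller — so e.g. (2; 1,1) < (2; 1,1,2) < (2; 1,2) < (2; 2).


The 11 primitive collections of Σ (r=10, n=5):

  P = {1,9}:  v_{1} + v_{9} = 0  ⇒ sig = (2; —)
  P = {1,7}:  v_{1} + v_{7} = v_{4}  ⇒ sig = (2; 1)
  P = {4,9}:  v_{4} + v_{9} = v_{7}  ⇒ sig = (2; 1)
  P = {5,9}:  v_{5} + v_{9} = v_{0} + v_{2} + v_{7}  ⇒ sig = (2; 1,1,1)
  P = {3,9}:  v_{3} + v_{9} = 2·v_{0} + v_{2} + v_{7} + v_{8}  ⇒ sig = (2; 1,1,1,2)
  P = {3,6}:  v_{3} + v_{6} = v_{0} + 2·v_{1}  ⇒ sig = (2; 1,2)
  P = {0,2,4}:  v_{0} + v_{2} + v_{4} = v_{5}  ⇒ sig = (3; 1)
  P = {0,5,8}:  v_{0} + v_{5} + v_{8} = v_{3}  ⇒ sig = (3; 1)
  P = {2,3,4}:  v_{2} + v_{3} + v_{4} = 2·v_{5} + v_{8}  ⇒ sig = (3; 1,2)
  P = {5,6,8}:  v_{5} + v_{6} + v_{8} = 2·v_{1}  ⇒ sig = (3; 2)
  P = {0,2,6,7,8}:  v_{0} + v_{2} + v_{6} + v_{7} + v_{8} = v_{1}  ⇒ sig = (5; 1)

Hence PRS(X_Σ) =
{ (2; —),  (2; 1) ×2,  (2; 1,1,1),  (2; 1,1,1,2),  (2; 1,2),  (3; 1) ×2,  (3; 1,2),  (3; 2),  (5; 1) }


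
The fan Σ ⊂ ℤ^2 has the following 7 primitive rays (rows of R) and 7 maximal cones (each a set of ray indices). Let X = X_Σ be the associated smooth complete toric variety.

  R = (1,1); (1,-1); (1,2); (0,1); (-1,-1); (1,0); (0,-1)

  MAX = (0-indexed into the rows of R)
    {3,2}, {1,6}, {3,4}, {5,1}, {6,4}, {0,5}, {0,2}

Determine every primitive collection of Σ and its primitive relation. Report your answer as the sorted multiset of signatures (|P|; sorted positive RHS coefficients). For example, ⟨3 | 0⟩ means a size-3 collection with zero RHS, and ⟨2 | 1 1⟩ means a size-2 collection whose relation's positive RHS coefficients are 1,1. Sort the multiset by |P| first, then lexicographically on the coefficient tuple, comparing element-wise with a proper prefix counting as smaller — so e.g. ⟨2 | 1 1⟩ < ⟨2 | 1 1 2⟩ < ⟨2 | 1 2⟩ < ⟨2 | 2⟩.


|primitive collections| = 14. Relations:

  P={0,4}:  v_{0} + v_{4} = 0  ⟹  sig = ⟨2 | 0⟩
  P={3,6}:  v_{3} + v_{6} = 0  ⟹  sig = ⟨2 | 0⟩
  P={0,3}:  v_{0} + v_{3} = v_{2}  ⟹  sig = ⟨2 | 1⟩
  P={0,6}:  v_{0} + v_{6} = v_{5}  ⟹  sig = ⟨2 | 1⟩
  P={1,3}:  v_{1} + v_{3} = v_{5}  ⟹  sig = ⟨2 | 1⟩
  P={2,4}:  v_{2} + v_{4} = v_{3}  ⟹  sig = ⟨2 | 1⟩
  P={2,6}:  v_{2} + v_{6} = v_{0}  ⟹  sig = ⟨2 | 1⟩
  P={3,5}:  v_{3} + v_{5} = v_{0}  ⟹  sig = ⟨2 | 1⟩
  P={4,5}:  v_{4} + v_{5} = v_{6}  ⟹  sig = ⟨2 | 1⟩
  P={5,6}:  v_{5} + v_{6} = v_{1}  ⟹  sig = ⟨2 | 1⟩
  P={1,2}:  v_{1} + v_{2} = v_{0} + v_{5}  ⟹  sig = ⟨2 | 1 1⟩
  P={0,1}:  v_{0} + v_{1} = 2·v_{5}  ⟹  sig = ⟨2 | 2⟩
  P={1,4}:  v_{1} + v_{4} = 2·v_{6}  ⟹  sig = ⟨2 | 2⟩
  P={2,5}:  v_{2} + v_{5} = 2·v_{0}  ⟹  sig = ⟨2 | 2⟩

Signatures (|P|; sorted positive RHS coefficients), sorted:
[⟨2 | 0⟩, ⟨2 | 0⟩, ⟨2 | 1⟩, ⟨2 | 1⟩, ⟨2 | 1⟩, ⟨2 | 1⟩, ⟨2 | 1⟩, ⟨2 | 1⟩, ⟨2 | 1⟩, ⟨2 | 1⟩, ⟨2 | 1 1⟩, ⟨2 | 2⟩, ⟨2 | 2⟩, ⟨2 | 2⟩]


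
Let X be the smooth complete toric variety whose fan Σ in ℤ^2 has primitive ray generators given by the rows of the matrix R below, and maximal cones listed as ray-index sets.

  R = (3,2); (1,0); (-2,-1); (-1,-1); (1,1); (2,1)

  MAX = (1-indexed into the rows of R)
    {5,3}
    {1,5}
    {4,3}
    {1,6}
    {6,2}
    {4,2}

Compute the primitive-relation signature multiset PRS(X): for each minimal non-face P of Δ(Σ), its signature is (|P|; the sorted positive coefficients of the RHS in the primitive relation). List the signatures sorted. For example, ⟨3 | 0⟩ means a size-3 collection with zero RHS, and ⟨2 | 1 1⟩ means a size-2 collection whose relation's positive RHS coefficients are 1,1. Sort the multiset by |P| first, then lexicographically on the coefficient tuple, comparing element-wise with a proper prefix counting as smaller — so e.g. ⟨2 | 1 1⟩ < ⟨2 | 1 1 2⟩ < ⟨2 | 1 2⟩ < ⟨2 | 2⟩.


9 collections generate NE(X_Σ); each relation:

  {3,6}:  v_{3} + v_{6} = 0  ⇒ sig = ⟨2 | 0⟩
  {4,5}:  v_{4} + v_{5} = 0  ⇒ sig = ⟨2 | 0⟩
  {1,3}:  v_{1} + v_{3} = v_{5}  ⇒ sig = ⟨2 | 1⟩
  {1,4}:  v_{1} + v_{4} = v_{6}  ⇒ sig = ⟨2 | 1⟩
  {2,3}:  v_{2} + v_{3} = v_{4}  ⇒ sig = ⟨2 | 1⟩
  {2,5}:  v_{2} + v_{5} = v_{6}  ⇒ sig = ⟨2 | 1⟩
  {4,6}:  v_{4} + v_{6} = v_{2}  ⇒ sig = ⟨2 | 1⟩
  {5,6}:  v_{5} + v_{6} = v_{1}  ⇒ sig = ⟨2 | 1⟩
  {1,2}:  v_{1} + v_{2} = 2·v_{6}  ⇒ sig = ⟨2 | 2⟩

so the primitive-relation signature multiset is
[⟨2 | 0⟩, ⟨2 | 0⟩, ⟨2 | 1⟩, ⟨2 | 1⟩, ⟨2 | 1⟩, ⟨2 | 1⟩, ⟨2 | 1⟩, ⟨2 | 1⟩, ⟨2 | 2⟩]


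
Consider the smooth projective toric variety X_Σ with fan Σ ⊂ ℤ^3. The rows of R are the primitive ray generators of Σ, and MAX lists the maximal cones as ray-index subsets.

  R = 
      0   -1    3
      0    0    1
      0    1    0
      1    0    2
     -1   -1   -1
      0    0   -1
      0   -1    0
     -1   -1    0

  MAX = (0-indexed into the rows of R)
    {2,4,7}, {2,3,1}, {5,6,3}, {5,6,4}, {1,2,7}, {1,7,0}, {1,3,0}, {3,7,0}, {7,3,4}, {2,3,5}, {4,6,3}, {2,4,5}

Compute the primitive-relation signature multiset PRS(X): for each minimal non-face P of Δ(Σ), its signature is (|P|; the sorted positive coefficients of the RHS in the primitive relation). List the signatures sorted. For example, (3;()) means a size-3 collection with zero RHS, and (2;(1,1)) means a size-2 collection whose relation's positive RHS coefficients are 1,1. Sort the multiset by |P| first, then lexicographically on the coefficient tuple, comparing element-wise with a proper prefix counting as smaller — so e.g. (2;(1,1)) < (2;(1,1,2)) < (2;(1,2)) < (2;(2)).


14 minimal non-faces of Δ(Σ) (on 8 rays):

  P = {1,5}:  v_{1} + v_{5} = 0  ⟹  sig = (2;())
  P = {2,6}:  v_{2} + v_{6} = 0  ⟹  sig = (2;())
  P = {1,4}:  v_{1} + v_{4} = v_{7}  ⟹  sig = (2;(1))
  P = {5,7}:  v_{5} + v_{7} = v_{4}  ⟹  sig = (2;(1))
  P = {0,5}:  v_{0} + v_{5} = v_{3} + v_{7}  ⟹  sig = (2;(1,1))
  P = {1,6}:  v_{1} + v_{6} = v_{3} + v_{4}  ⟹  sig = (2;(1,1))
  P = {0,6}:  v_{0} + v_{6} = 2·v_{3} + v_{4} + v_{7}  ⟹  sig = (2;(1,1,2))
  P = {0,4}:  v_{0} + v_{4} = v_{3} + 2·v_{7}  ⟹  sig = (2;(1,2))
  P = {6,7}:  v_{6} + v_{7} = v_{3} + 2·v_{4}  ⟹  sig = (2;(1,2))
  P = {0,2}:  v_{0} + v_{2} = 3·v_{1}  ⟹  sig = (2;(3))
  P = {1,3,7}:  v_{1} + v_{3} + v_{7} = v_{0}  ⟹  sig = (3;(1))
  P = {2,3,4}:  v_{2} + v_{3} + v_{4} = v_{1}  ⟹  sig = (3;(1))
  P = {3,4,5}:  v_{3} + v_{4} + v_{5} = v_{6}  ⟹  sig = (3;(1))
  P = {2,3,7}:  v_{2} + v_{3} + v_{7} = 2·v_{1}  ⟹  sig = (3;(2))

Hence PRS(X_Σ) =
    (2;())
    (2;())
    (2;(1))
    (2;(1))
    (2;(1,1))
    (2;(1,1))
    (2;(1,1,2))
    (2;(1,2))
    (2;(1,2))
    (2;(3))
    (3;(1))
    (3;(1))
    (3;(1))
    (3;(2))


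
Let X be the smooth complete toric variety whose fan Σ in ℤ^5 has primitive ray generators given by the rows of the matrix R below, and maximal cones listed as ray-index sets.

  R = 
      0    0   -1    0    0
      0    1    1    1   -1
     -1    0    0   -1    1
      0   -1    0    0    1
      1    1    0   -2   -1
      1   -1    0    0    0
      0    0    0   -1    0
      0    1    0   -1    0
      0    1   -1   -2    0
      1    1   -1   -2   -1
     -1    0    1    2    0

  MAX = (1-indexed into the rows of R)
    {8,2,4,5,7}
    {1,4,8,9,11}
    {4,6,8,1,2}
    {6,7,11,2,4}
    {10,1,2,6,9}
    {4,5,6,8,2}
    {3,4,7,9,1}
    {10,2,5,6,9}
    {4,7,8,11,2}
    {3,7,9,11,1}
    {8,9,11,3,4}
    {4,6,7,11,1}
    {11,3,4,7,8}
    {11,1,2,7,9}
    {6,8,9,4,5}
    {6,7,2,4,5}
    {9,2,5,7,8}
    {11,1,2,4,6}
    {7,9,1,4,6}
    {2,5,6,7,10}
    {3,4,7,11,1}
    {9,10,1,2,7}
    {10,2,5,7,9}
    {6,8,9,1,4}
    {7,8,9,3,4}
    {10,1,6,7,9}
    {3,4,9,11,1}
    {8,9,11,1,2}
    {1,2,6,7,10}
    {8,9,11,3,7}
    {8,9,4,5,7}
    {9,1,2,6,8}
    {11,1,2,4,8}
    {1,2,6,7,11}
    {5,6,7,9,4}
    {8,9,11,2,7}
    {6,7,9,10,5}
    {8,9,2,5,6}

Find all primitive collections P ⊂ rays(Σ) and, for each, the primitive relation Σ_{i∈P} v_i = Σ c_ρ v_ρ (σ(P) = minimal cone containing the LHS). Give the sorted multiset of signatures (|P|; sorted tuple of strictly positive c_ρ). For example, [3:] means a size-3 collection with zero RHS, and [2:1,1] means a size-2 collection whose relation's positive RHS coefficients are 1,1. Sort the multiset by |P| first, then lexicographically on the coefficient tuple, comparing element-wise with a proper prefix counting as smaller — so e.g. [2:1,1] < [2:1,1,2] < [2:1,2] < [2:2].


Minimal non-faces — 18 found among 11 rays, 38 max cones:

  {1,5}:  v_{1} + v_{5} = v_{10}  so sig = [2:1]
  {3,6}:  v_{3} + v_{6} = v_{4} + v_{7}  so sig = [2:1,1]
  {3,10}:  v_{3} + v_{10} = v_{7} + v_{9}  so sig = [2:1,1]
  {4,10}:  v_{4} + v_{10} = v_{6} + v_{9}  so sig = [2:1,1]
  {5,11}:  v_{5} + v_{11} = v_{2} + v_{7}  so sig = [2:1,1]
  {2,3}:  v_{2} + v_{3} = v_{7} + v_{8} + v_{11}  so sig = [2:1,1,1]
  {10,11}:  v_{10} + v_{11} = v_{1} + v_{2} + v_{7}  so sig = [2:1,1,1]
  {8,10}:  v_{8} + v_{10} = v_{2} + v_{6} + 2·v_{9}  so sig = [2:1,1,2]
  {3,5}:  v_{3} + v_{5} = 2·v_{7} + v_{8}  so sig = [2:1,2]
  {6,9,11}:  v_{6} + v_{9} + v_{11} = 0  so sig = [3:]
  {1,7,8}:  v_{1} + v_{7} + v_{8} = v_{9}  so sig = [3:1]
  {2,4,9}:  v_{2} + v_{4} + v_{9} = v_{8}  so sig = [3:1]
  {6,7,8}:  v_{6} + v_{7} + v_{8} = v_{4} + v_{5}  so sig = [3:1,1]
  {6,8,11}:  v_{6} + v_{8} + v_{11} = v_{2} + v_{4}  so sig = [3:1,1]
  {1,3,8}:  v_{1} + v_{3} + v_{8} = v_{4} + 2·v_{9} + v_{11}  so sig = [3:1,1,2]
  {1,2,4,7}:  v_{1} + v_{2} + v_{4} + v_{7} = 0  so sig = [4:]
  {2,6,7,9}:  v_{2} + v_{6} + v_{7} + v_{9} = v_{5}  so sig = [4:1]
  {4,7,9,11}:  v_{4} + v_{7} + v_{9} + v_{11} = v_{3}  so sig = [4:1]

Signatures (|P|; sorted positive RHS coefficients), sorted:
    [2:1]
    [2:1,1]
    [2:1,1]
    [2:1,1]
    [2:1,1]
    [2:1,1,1]
    [2:1,1,1]
    [2:1,1,2]
    [2:1,2]
    [3:]
    [3:1]
    [3:1]
    [3:1,1]
    [3:1,1]
    [3:1,1,2]
    [4:]
    [4:1]
    [4:1]


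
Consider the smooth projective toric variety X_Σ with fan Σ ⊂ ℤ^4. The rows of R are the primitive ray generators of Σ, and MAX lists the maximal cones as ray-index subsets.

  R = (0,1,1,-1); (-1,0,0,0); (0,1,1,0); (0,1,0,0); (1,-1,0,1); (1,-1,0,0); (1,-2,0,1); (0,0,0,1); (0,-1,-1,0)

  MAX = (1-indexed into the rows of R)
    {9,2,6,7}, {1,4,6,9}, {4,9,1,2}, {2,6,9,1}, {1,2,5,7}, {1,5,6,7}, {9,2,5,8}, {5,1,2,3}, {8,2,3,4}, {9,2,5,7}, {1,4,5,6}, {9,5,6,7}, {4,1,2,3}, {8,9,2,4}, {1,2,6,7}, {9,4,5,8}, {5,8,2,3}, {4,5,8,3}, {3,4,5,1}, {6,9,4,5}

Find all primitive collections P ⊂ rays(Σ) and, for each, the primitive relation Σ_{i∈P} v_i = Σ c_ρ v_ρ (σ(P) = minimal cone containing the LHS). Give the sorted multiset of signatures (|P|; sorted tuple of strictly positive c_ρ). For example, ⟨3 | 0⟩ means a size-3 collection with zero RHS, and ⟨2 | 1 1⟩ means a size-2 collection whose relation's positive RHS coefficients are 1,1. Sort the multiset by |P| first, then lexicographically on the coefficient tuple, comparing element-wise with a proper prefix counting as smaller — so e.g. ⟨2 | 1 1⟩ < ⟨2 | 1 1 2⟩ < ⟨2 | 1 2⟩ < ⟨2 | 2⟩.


Δ(Σ) — 9 vertices, 12 min non-faces:

  P = {3,9}:  v_{3} + v_{9} = 0  ⟹  sig = ⟨2 | 0⟩
  P = {1,8}:  v_{1} + v_{8} = v_{3}  ⟹  sig = ⟨2 | 1⟩
  P = {4,7}:  v_{4} + v_{7} = v_{5}  ⟹  sig = ⟨2 | 1⟩
  P = {6,8}:  v_{6} + v_{8} = v_{5}  ⟹  sig = ⟨2 | 1⟩
  P = {3,6}:  v_{3} + v_{6} = v_{1} + v_{5}  ⟹  sig = ⟨2 | 1 1⟩
  P = {3,7}:  v_{3} + v_{7} = v_{1} + v_{2} + 2·v_{5}  ⟹  sig = ⟨2 | 1 1 2⟩
  P = {7,8}:  v_{7} + v_{8} = v_{2} + 2·v_{5}  ⟹  sig = ⟨2 | 1 2⟩
  P = {2,4,6}:  v_{2} + v_{4} + v_{6} = 0  ⟹  sig = ⟨3 | 0⟩
  P = {1,5,9}:  v_{1} + v_{5} + v_{9} = v_{6}  ⟹  sig = ⟨3 | 1⟩
  P = {2,4,5}:  v_{2} + v_{4} + v_{5} = v_{8}  ⟹  sig = ⟨3 | 1⟩
  P = {2,5,6}:  v_{2} + v_{5} + v_{6} = v_{7}  ⟹  sig = ⟨3 | 1⟩
  P = {1,7,9}:  v_{1} + v_{7} + v_{9} = v_{2} + 2·v_{6}  ⟹  sig = ⟨3 | 1 2⟩

Signatures (|P|; sorted positive RHS coefficients), sorted:
    ⟨2 | 0⟩
    ⟨2 | 1⟩
    ⟨2 | 1⟩
    ⟨2 | 1⟩
    ⟨2 | 1 1⟩
    ⟨2 | 1 1 2⟩
    ⟨2 | 1 2⟩
    ⟨3 | 0⟩
    ⟨3 | 1⟩
    ⟨3 | 1⟩
    ⟨3 | 1⟩
    ⟨3 | 1 2⟩
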